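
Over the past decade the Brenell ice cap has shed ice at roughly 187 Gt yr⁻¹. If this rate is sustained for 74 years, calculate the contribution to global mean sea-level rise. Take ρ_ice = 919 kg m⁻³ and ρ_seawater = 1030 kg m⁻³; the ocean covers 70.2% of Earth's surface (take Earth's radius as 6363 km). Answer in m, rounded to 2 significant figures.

≈ 0.038 m

Total mass lost = 187 Gt/yr × 74 yr = 1.384×10^4 Gt = 1.384×10^16 kg.
ρ_w = 1030 kg m⁻³, so water volume = 1.384×10^16 / 1030 = 1.343×10^13 m³.
Δh = 1.343×10^13 / 3.57×10^14 = 0.0376 m.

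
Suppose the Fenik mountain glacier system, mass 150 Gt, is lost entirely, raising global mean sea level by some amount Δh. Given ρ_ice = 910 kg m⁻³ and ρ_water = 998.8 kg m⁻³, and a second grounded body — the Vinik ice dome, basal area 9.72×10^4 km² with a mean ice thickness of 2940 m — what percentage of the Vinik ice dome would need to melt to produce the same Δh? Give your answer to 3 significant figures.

Equal sea-level rise means equal mass of meltwater, i.e. equal mass of ice lost.
Ice mass of Fenik: 1.500×10^14 kg; ice mass of Vinik: 2.600×10^17 kg.
Fraction required = 1.500×10^14 / 2.600×10^17 = 5.77×10^-4 → 0.0577 %.

≈ 0.0577 %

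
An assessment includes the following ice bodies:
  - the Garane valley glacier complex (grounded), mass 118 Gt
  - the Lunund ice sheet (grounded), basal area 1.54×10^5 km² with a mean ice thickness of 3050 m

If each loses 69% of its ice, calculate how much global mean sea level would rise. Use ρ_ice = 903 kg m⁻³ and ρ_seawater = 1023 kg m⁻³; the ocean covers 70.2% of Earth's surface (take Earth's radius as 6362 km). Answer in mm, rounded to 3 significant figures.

Garane: 0.69 × 118 Gt = 8.142×10^13 kg; dividing by ρ_w = 1023 kg m⁻³ gives 7.959×10^10 m³ of water.
Lunund: ice volume = 1.54×10^5 km² × 3050 m = 4.697×10^5 km³; 0.69 × 4.697×10^5 × (903/1023) = 2.861×10^5 km³ of water.
Total added water ≈ 2.862×10^14 m³ over 3.57×10^14 m² → Δh = 0.801 m = 801 mm.

≈ 801 mm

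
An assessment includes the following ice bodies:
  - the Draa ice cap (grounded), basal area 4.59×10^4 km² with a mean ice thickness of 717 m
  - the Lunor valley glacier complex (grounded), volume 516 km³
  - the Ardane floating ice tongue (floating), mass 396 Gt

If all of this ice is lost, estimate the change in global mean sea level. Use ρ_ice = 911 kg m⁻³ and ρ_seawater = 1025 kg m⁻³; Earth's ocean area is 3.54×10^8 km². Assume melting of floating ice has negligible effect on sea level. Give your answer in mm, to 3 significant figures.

Draa: ice volume = 4.59×10^4 km² × 717 m = 3.291×10^4 km³; 3.291×10^4 × (911/1025) = 2.925×10^4 km³ of water.
Lunor: 516 km³ × (911/1025) = 458.6 km³ of water.
The Ardane floating ice tongue is floating and already displaces its own weight of water, so its melt adds essentially nothing to sea level.
Total added water ≈ 2.971×10^13 m³ over 3.54×10^14 m² → Δh = 0.0839 m = 83.9 mm.

≈ 83.9 mm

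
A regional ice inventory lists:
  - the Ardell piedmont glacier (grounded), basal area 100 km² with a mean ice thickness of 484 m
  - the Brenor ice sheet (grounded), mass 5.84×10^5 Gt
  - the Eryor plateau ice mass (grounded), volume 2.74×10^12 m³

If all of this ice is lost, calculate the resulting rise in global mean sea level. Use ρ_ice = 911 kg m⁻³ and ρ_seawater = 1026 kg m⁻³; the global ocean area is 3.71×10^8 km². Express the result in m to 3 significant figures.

Ardell: ice volume = 100 km² × 484 m = 48.40 km³; 48.40 × (911/1026) = 42.98 km³ of water.
Brenor: 5.84×10^5 Gt = 5.840×10^17 kg; dividing by ρ_w = 1026 kg m⁻³ gives 5.692×10^14 m³ of water.
Eryor: 2.74×10^12 m³ × (911/1026) = 2.433×10^12 m³ of water.
Total added water ≈ 5.717×10^14 m³ over 3.71×10^14 m² → Δh = 1.54 m.

≈ 1.54 m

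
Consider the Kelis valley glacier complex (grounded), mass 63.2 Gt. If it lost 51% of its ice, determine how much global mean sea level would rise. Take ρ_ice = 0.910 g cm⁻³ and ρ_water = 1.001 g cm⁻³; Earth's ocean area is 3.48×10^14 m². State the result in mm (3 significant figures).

Kelis: 0.51 × 63.2 Gt = 3.223×10^13 kg; dividing by ρ_w = 1.001 g cm⁻³ = 1001 kg m⁻³ gives 3.220×10^10 m³ of water.
Spread over 3.48×10^14 m² of ocean, Δh = 3.220×10^10 / 3.48×10^14 = 9.25×10^-5 m = 0.0925 mm.

≈ 0.0925 mm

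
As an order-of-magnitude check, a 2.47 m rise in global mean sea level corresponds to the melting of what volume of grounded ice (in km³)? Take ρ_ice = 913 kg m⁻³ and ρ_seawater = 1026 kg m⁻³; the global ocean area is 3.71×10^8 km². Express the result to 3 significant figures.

≈ 1.03×10^6 km³

Required water volume = Δh × A = 2.47 m × 3.71×10^14 m² = 9.164×10^14 m³ = 9.164×10^5 km³.
Ice volume = water volume × ρ_w/ρ_ice = 9.164×10^5 × 1026/913 = 1.03×10^6 km³.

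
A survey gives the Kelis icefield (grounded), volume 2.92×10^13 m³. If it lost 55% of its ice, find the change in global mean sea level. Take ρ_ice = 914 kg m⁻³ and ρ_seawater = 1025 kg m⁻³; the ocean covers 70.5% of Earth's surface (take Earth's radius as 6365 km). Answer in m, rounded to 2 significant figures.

≈ 0.040 m

Kelis: 0.55 × 2.92×10^13 m³ × (914/1025) = 1.432×10^13 m³ of water.
Spread over 3.59×10^14 m² of ocean, Δh = 1.432×10^13 / 3.59×10^14 = 0.0399 m.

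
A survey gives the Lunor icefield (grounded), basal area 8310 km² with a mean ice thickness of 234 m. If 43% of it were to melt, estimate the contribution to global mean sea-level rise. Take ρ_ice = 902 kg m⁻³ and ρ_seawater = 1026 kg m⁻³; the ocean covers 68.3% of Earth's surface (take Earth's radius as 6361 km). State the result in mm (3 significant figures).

≈ 2.12 mm

Lunor: ice volume = 8310 km² × 234 m = 1945 km³; 0.43 × 1945 × (902/1026) = 735.1 km³ of water.
Spread over 3.47×10^14 m² of ocean, Δh = 7.351×10^11 / 3.47×10^14 = 2.12×10^-3 m = 2.12 mm.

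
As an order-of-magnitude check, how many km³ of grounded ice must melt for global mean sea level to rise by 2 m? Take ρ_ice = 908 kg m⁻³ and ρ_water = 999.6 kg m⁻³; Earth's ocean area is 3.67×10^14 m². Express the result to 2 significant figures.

Required water volume = Δh × A = 2 m × 3.67×10^14 m² = 7.340×10^14 m³ = 7.340×10^5 km³.
Ice volume = water volume × ρ_w/ρ_ice = 7.340×10^5 × 999.6/908 = 8.1×10^5 km³.

≈ 8.1×10^5 km³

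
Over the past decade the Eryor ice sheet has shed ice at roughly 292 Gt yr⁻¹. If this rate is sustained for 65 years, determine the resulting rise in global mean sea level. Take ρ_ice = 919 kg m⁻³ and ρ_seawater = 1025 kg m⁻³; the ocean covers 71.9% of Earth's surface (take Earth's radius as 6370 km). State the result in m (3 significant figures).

Total mass lost = 292 Gt/yr × 65 yr = 1.898×10^4 Gt = 1.898×10^16 kg.
ρ_w = 1025 kg m⁻³, so water volume = 1.898×10^16 / 1025 = 1.852×10^13 m³.
Δh = 1.852×10^13 / 3.67×10^14 = 0.0505 m.

≈ 0.0505 m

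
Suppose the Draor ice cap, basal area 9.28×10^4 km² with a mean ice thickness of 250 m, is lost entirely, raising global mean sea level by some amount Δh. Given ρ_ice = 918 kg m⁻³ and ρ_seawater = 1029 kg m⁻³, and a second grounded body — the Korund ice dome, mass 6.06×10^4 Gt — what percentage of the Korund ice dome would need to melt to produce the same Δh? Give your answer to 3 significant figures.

≈ 35.1 %

Equal sea-level rise means equal mass of meltwater, i.e. equal mass of ice lost.
Ice mass of Draor: 2.130×10^16 kg; ice mass of Korund: 6.060×10^16 kg.
Fraction required = 2.130×10^16 / 6.060×10^16 = 0.351 → 35.1 %.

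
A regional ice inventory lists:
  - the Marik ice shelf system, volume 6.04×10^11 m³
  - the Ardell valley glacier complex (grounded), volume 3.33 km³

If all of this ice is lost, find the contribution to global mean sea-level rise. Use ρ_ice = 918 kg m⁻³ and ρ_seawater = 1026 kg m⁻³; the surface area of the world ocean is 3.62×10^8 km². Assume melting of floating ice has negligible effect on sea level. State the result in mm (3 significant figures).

≈ 8.23×10^-3 mm

The Marik ice shelf system is floating and already displaces its own weight of water, so its melt adds essentially nothing to sea level.
Ardell: 3.33 km³ × (918/1026) = 2.979 km³ of water.
Total added water ≈ 2.979×10^9 m³ over 3.62×10^14 m² → Δh = 8.23×10^-6 m = 8.23×10^-3 mm.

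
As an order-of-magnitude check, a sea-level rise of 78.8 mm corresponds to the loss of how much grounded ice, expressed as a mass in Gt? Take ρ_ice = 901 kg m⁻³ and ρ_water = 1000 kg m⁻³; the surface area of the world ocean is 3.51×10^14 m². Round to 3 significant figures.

Required water volume = Δh × A = 0.0788 m × 3.51×10^14 m² = 2.766×10^13 m³.
ρ_w = 1000 kg m⁻³, so the mass of water = 2.766×10^13 m³ × 1000 kg m⁻³ = 2.766×10^16 kg = 2.77×10^4 Gt (and the same mass of ice, by conservation).

≈ 2.77×10^4 Gt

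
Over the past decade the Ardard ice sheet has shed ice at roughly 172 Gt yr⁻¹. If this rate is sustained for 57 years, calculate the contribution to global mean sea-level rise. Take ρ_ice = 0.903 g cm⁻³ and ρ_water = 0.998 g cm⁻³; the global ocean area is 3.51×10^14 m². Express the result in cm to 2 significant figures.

≈ 2.8 cm

Total mass lost = 172 Gt/yr × 57 yr = 9804 Gt = 9.804×10^15 kg.
ρ_w = 0.998 g cm⁻³ = 998 kg m⁻³, so water volume = 9.804×10^15 / 998 = 9.824×10^12 m³.
Δh = 9.824×10^12 / 3.51×10^14 = 0.0280 m = 2.8 cm.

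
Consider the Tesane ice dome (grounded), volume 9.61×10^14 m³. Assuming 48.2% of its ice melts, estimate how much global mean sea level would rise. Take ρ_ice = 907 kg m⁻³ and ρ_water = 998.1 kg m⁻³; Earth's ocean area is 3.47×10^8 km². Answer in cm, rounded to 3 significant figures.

Tesane: 0.482 × 9.61×10^14 m³ × (907/998.1) = 4.209×10^14 m³ of water.
Spread over 3.47×10^14 m² of ocean, Δh = 4.209×10^14 / 3.47×10^14 = 1.21 m = 121 cm.

≈ 121 cm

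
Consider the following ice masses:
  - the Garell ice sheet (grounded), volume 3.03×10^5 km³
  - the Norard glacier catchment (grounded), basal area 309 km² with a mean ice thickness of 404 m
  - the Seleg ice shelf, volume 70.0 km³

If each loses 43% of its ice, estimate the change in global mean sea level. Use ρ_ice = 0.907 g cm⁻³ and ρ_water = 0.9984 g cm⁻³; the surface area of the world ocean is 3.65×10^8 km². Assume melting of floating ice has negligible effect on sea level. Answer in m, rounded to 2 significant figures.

≈ 0.32 m

Garell: 0.43 × 3.03×10^5 km³ × (907/998.4) = 1.184×10^5 km³ of water.
Norard: ice volume = 309 km² × 404 m = 124.8 km³; 0.43 × 124.8 × (907/998.4) = 48.77 km³ of water.
The Seleg ice shelf is floating and already displaces its own weight of water, so its melt adds essentially nothing to sea level.
Total added water ≈ 1.184×10^14 m³ over 3.65×10^14 m² → Δh = 0.324 m.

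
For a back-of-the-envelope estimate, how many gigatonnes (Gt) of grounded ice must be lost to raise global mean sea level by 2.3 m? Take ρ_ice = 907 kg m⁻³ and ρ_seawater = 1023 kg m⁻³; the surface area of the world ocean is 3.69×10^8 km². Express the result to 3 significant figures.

Required water volume = Δh × A = 2.3 m × 3.69×10^14 m² = 8.487×10^14 m³.
ρ_w = 1023 kg m⁻³, so the mass of water = 8.487×10^14 m³ × 1023 kg m⁻³ = 8.682×10^17 kg = 8.68×10^5 Gt (and the same mass of ice, by conservation).

≈ 8.68×10^5 Gt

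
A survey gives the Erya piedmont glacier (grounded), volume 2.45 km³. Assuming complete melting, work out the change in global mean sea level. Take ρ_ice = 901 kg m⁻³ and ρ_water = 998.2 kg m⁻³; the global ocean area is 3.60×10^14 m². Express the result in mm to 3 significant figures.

≈ 6.14×10^-3 mm

Erya: 2.45 km³ × (901/998.2) = 2.211 km³ of water.
Spread over 3.60×10^14 m² of ocean, Δh = 2.211×10^9 / 3.60×10^14 = 6.14×10^-6 m = 6.14×10^-3 mm.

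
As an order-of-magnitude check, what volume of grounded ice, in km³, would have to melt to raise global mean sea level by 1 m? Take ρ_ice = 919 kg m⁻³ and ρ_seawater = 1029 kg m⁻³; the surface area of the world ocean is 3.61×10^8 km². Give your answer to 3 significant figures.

≈ 4.04×10^5 km³

Required water volume = Δh × A = 1 m × 3.61×10^14 m² = 3.610×10^14 m³ = 3.610×10^5 km³.
Ice volume = water volume × ρ_w/ρ_ice = 3.610×10^5 × 1029/919 = 4.04×10^5 km³.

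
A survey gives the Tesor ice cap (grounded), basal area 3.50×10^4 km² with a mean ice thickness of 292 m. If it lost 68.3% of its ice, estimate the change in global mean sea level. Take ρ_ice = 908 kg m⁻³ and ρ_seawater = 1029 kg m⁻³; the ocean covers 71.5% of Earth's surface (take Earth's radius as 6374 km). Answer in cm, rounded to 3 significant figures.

≈ 1.69 cm

Tesor: ice volume = 3.50×10^4 km² × 292 m = 1.022×10^4 km³; 0.683 × 1.022×10^4 × (908/1029) = 6159 km³ of water.
Spread over 3.65×10^14 m² of ocean, Δh = 6.159×10^12 / 3.65×10^14 = 0.0169 m = 1.69 cm.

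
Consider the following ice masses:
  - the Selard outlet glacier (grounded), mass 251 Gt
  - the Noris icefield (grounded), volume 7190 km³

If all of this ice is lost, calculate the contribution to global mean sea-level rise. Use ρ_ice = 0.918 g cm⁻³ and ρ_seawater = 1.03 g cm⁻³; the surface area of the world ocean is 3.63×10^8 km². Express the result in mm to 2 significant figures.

Selard: 251 Gt = 2.510×10^14 kg; dividing by ρ_w = 1.03 g cm⁻³ = 1030 kg m⁻³ gives 2.437×10^11 m³ of water.
Noris: 7190 km³ × (918/1030) = 6408 km³ of water.
Total added water ≈ 6.652×10^12 m³ over 3.63×10^14 m² → Δh = 0.0183 m = 18 mm.

≈ 18 mm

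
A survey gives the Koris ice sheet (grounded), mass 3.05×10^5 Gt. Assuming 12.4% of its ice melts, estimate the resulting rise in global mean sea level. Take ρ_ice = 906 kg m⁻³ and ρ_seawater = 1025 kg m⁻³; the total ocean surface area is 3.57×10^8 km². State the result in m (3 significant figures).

Koris: 0.124 × 3.05×10^5 Gt = 3.782×10^16 kg; dividing by ρ_w = 1025 kg m⁻³ gives 3.690×10^13 m³ of water.
Spread over 3.57×10^14 m² of ocean, Δh = 3.690×10^13 / 3.57×10^14 = 0.103 m.

≈ 0.103 m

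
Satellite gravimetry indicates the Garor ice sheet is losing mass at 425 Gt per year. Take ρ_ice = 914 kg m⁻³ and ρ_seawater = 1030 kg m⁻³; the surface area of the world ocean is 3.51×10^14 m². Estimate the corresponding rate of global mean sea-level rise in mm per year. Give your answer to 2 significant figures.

≈ 1.2 mm/yr

ρ_w = 1030 kg m⁻³. Annual water volume added = 425 Gt / ρ_w = 4.250×10^14 kg / 1030 kg m⁻³ = 4.126×10^11 m³.
Δh per year = 4.126×10^11 / 3.51×10^14 = 1.18×10^-3 m = 1.2 mm.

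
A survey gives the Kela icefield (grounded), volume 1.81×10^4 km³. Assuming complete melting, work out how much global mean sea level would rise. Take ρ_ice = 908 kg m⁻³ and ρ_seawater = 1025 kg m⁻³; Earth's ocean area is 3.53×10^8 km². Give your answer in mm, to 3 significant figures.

≈ 45.4 mm

Kela: 1.81×10^4 km³ × (908/1025) = 1.603×10^4 km³ of water.
Spread over 3.53×10^14 m² of ocean, Δh = 1.603×10^13 / 3.53×10^14 = 0.0454 m = 45.4 mm.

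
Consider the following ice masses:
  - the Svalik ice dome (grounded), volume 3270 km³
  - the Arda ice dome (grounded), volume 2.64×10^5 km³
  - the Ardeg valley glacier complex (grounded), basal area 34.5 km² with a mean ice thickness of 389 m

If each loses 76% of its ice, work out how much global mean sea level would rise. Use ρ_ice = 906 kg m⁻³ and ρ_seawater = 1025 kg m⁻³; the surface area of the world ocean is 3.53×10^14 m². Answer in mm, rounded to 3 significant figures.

Svalik: 0.76 × 3270 km³ × (906/1025) = 2197 km³ of water.
Arda: 0.76 × 2.64×10^5 km³ × (906/1025) = 1.773×10^5 km³ of water.
Ardeg: ice volume = 34.5 km² × 389 m = 13.42 km³; 0.76 × 13.42 × (906/1025) = 9.015 km³ of water.
Total added water ≈ 1.796×10^14 m³ over 3.53×10^14 m² → Δh = 0.509 m = 509 mm.

≈ 509 mm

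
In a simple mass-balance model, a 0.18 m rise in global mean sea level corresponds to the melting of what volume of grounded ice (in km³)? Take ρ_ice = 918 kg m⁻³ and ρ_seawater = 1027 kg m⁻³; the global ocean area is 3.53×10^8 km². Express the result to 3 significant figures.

Required water volume = Δh × A = 0.18 m × 3.53×10^14 m² = 6.354×10^13 m³ = 6.354×10^4 km³.
Ice volume = water volume × ρ_w/ρ_ice = 6.354×10^4 × 1027/918 = 7.11×10^4 km³.

≈ 7.11×10^4 km³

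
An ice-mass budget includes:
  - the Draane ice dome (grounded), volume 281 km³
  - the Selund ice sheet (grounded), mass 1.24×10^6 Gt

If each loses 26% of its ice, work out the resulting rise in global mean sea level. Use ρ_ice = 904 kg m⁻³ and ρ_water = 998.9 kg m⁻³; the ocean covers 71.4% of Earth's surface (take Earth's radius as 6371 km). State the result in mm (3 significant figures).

≈ 886 mm

Draane: 0.26 × 281 km³ × (904/998.9) = 66.12 km³ of water.
Selund: 0.26 × 1.24×10^6 Gt = 3.224×10^17 kg; dividing by ρ_w = 998.9 kg m⁻³ gives 3.228×10^14 m³ of water.
Total added water ≈ 3.228×10^14 m³ over 3.64×10^14 m² → Δh = 0.886 m = 886 mm.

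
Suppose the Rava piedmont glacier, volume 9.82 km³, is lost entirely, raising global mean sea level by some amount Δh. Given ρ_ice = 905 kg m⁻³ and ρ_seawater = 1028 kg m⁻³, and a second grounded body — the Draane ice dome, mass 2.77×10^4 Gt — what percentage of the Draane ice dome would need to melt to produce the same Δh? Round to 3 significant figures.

Equal sea-level rise means equal mass of meltwater, i.e. equal mass of ice lost.
Ice mass of Rava: 8.887×10^12 kg; ice mass of Draane: 2.770×10^16 kg.
Fraction required = 8.887×10^12 / 2.770×10^16 = 3.21×10^-4 → 0.0321 %.

≈ 0.0321 %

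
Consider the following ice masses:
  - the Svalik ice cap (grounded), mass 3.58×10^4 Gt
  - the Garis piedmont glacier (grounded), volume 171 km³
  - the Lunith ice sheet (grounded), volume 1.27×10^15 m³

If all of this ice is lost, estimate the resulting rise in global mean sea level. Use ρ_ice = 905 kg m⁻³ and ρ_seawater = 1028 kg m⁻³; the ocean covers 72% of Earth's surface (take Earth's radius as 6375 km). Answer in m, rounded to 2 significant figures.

Svalik: 3.58×10^4 Gt = 3.580×10^16 kg; dividing by ρ_w = 1028 kg m⁻³ gives 3.482×10^13 m³ of water.
Garis: 171 km³ × (905/1028) = 150.5 km³ of water.
Lunith: 1.27×10^15 m³ × (905/1028) = 1.118×10^15 m³ of water.
Total added water ≈ 1.153×10^15 m³ over 3.68×10^14 m² → Δh = 3.14 m.

≈ 3.1 m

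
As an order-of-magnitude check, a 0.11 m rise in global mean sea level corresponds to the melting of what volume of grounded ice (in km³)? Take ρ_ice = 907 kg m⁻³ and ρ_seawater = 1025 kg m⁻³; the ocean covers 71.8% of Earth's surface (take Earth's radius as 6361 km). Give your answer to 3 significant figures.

Required water volume = Δh × A = 0.11 m × 3.65×10^14 m² = 4.016×10^13 m³ = 4.016×10^4 km³.
Ice volume = water volume × ρ_w/ρ_ice = 4.016×10^4 × 1025/907 = 4.54×10^4 km³.

≈ 4.54×10^4 km³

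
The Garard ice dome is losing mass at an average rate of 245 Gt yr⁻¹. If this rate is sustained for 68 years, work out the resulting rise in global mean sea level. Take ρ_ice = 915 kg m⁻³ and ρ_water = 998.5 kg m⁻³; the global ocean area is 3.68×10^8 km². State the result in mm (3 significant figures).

Total mass lost = 245 Gt/yr × 68 yr = 1.666×10^4 Gt = 1.666×10^16 kg.
ρ_w = 998.5 kg m⁻³, so water volume = 1.666×10^16 / 998.5 = 1.669×10^13 m³.
Δh = 1.669×10^13 / 3.68×10^14 = 0.0453 m = 45.3 mm.

≈ 45.3 mm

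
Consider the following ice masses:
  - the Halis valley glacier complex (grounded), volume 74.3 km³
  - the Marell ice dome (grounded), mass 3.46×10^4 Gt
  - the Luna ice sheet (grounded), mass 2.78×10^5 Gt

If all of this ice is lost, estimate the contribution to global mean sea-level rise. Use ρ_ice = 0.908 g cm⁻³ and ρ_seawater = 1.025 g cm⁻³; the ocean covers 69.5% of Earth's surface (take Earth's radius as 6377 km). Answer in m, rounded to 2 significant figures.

≈ 0.86 m

Halis: 74.3 km³ × (908/1025) = 65.82 km³ of water.
Marell: 3.46×10^4 Gt = 3.460×10^16 kg; dividing by ρ_w = 1.025 g cm⁻³ = 1025 kg m⁻³ gives 3.376×10^13 m³ of water.
Luna: 2.78×10^5 Gt = 2.780×10^17 kg; dividing by ρ_w = 1025 kg m⁻³ gives 2.712×10^14 m³ of water.
Total added water ≈ 3.050×10^14 m³ over 3.55×10^14 m² → Δh = 0.859 m.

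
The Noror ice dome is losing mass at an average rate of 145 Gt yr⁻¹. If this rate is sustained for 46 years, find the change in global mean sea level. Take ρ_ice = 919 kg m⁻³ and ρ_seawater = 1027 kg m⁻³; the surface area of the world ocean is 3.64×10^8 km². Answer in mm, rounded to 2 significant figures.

Total mass lost = 145 Gt/yr × 46 yr = 6670 Gt = 6.670×10^15 kg.
ρ_w = 1027 kg m⁻³, so water volume = 6.670×10^15 / 1027 = 6.495×10^12 m³.
Δh = 6.495×10^12 / 3.64×10^14 = 0.0178 m = 18 mm.

≈ 18 mm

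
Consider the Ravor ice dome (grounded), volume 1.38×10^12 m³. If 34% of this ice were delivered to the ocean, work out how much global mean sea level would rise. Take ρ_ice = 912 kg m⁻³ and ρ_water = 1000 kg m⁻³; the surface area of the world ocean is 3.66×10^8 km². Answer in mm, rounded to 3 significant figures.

≈ 1.17 mm

Ravor: 0.34 × 1.38×10^12 m³ × (912/1000) = 4.279×10^11 m³ of water.
Spread over 3.66×10^14 m² of ocean, Δh = 4.279×10^11 / 3.66×10^14 = 1.17×10^-3 m = 1.17 mm.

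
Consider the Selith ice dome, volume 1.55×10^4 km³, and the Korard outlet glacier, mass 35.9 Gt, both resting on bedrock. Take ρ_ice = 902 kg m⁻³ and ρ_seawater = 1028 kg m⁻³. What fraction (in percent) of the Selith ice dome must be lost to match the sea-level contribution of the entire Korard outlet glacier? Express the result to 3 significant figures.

Equal sea-level rise means equal mass of meltwater, i.e. equal mass of ice lost.
Ice mass of Korard: 3.590×10^13 kg; ice mass of Selith: 1.398×10^16 kg.
Fraction required = 3.590×10^13 / 1.398×10^16 = 2.57×10^-3 → 0.257 %.

≈ 0.257 %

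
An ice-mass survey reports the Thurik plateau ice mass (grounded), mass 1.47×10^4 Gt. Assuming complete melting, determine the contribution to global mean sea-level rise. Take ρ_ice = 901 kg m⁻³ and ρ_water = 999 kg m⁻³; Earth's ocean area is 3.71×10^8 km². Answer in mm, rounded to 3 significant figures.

Thurik: 1.47×10^4 Gt = 1.470×10^16 kg; dividing by ρ_w = 999 kg m⁻³ gives 1.471×10^13 m³ of water.
Spread over 3.71×10^14 m² of ocean, Δh = 1.471×10^13 / 3.71×10^14 = 0.0397 m = 39.7 mm.

≈ 39.7 mm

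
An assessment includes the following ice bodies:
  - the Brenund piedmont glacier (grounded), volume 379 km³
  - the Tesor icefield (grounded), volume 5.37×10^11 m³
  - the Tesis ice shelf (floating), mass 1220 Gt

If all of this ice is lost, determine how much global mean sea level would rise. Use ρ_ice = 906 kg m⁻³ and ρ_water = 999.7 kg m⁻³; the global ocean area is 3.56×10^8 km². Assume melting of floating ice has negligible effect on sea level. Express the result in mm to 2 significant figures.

Brenund: 379 km³ × (906/999.7) = 343.5 km³ of water.
Tesor: 5.37×10^11 m³ × (906/999.7) = 4.867×10^11 m³ of water.
The Tesis ice shelf is floating and already displaces its own weight of water, so its melt adds essentially nothing to sea level.
Total added water ≈ 8.301×10^11 m³ over 3.56×10^14 m² → Δh = 2.33×10^-3 m = 2.3 mm.

≈ 2.3 mm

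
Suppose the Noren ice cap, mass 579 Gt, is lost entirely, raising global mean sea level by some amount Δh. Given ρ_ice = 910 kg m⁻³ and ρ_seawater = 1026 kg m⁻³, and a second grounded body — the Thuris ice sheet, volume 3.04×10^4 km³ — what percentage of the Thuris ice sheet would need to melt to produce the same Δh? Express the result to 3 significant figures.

Equal sea-level rise means equal mass of meltwater, i.e. equal mass of ice lost.
Ice mass of Noren: 5.790×10^14 kg; ice mass of Thuris: 2.766×10^16 kg.
Fraction required = 5.790×10^14 / 2.766×10^16 = 0.0209 → 2.09 %.

≈ 2.09 %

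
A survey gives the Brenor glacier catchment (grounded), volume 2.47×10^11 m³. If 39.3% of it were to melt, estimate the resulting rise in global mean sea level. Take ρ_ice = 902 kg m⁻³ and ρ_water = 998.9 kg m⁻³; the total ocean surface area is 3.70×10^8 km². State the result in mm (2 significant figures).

≈ 0.24 mm

Brenor: 0.393 × 2.47×10^11 m³ × (902/998.9) = 8.765×10^10 m³ of water.
Spread over 3.70×10^14 m² of ocean, Δh = 8.765×10^10 / 3.70×10^14 = 2.37×10^-4 m = 0.24 mm.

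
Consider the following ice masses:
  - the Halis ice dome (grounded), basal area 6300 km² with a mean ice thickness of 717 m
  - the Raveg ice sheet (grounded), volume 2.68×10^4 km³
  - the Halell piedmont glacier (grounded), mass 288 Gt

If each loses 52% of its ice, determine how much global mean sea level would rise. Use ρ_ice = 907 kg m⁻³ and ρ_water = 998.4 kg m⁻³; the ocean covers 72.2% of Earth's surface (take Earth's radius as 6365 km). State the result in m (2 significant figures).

≈ 0.041 m

Halis: ice volume = 6300 km² × 717 m = 4517 km³; 0.52 × 4517 × (907/998.4) = 2134 km³ of water.
Raveg: 0.52 × 2.68×10^4 km³ × (907/998.4) = 1.266×10^4 km³ of water.
Halell: 0.52 × 288 Gt = 1.498×10^14 kg; dividing by ρ_w = 998.4 kg m⁻³ gives 1.500×10^11 m³ of water.
Total added water ≈ 1.494×10^13 m³ over 3.68×10^14 m² → Δh = 0.0407 m.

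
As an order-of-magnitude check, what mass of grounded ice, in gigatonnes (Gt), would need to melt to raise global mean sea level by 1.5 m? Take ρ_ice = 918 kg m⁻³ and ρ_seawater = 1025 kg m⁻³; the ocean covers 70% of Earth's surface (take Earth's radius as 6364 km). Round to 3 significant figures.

Required water volume = Δh × A = 1.5 m × 3.56×10^14 m² = 5.344×10^14 m³.
ρ_w = 1025 kg m⁻³, so the mass of water = 5.344×10^14 m³ × 1025 kg m⁻³ = 5.478×10^17 kg = 5.48×10^5 Gt (and the same mass of ice, by conservation).

≈ 5.48×10^5 Gt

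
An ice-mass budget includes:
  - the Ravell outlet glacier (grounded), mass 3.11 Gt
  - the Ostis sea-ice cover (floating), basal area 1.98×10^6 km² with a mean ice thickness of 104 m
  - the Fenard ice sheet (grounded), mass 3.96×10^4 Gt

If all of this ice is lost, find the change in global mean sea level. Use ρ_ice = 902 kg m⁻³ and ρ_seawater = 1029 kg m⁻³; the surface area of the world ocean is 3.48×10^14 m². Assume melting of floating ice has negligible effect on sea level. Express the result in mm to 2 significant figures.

≈ 110 mm

Ravell: 3.11 Gt = 3.110×10^12 kg; dividing by ρ_w = 1029 kg m⁻³ gives 3.022×10^9 m³ of water.
The Ostis sea-ice cover is floating and already displaces its own weight of water, so its melt adds essentially nothing to sea level.
Fenard: 3.96×10^4 Gt = 3.960×10^16 kg; dividing by ρ_w = 1029 kg m⁻³ gives 3.848×10^13 m³ of water.
Total added water ≈ 3.849×10^13 m³ over 3.48×10^14 m² → Δh = 0.111 m = 110 mm.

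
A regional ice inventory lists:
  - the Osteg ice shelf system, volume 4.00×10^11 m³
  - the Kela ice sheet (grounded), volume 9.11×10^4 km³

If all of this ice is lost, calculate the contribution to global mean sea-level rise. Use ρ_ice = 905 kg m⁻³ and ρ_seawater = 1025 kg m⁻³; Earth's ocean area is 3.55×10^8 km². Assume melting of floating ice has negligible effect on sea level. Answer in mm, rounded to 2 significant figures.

The Osteg ice shelf system is floating and already displaces its own weight of water, so its melt adds essentially nothing to sea level.
Kela: 9.11×10^4 km³ × (905/1025) = 8.043×10^4 km³ of water.
Total added water ≈ 8.043×10^13 m³ over 3.55×10^14 m² → Δh = 0.227 m = 230 mm.

≈ 230 mm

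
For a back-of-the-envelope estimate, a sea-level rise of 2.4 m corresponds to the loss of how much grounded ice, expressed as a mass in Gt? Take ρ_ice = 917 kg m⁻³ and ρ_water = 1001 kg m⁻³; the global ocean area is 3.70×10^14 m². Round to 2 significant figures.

Required water volume = Δh × A = 2.4 m × 3.70×10^14 m² = 8.880×10^14 m³.
ρ_w = 1001 kg m⁻³, so the mass of water = 8.880×10^14 m³ × 1001 kg m⁻³ = 8.889×10^17 kg = 8.9×10^5 Gt (and the same mass of ice, by conservation).

≈ 8.9×10^5 Gt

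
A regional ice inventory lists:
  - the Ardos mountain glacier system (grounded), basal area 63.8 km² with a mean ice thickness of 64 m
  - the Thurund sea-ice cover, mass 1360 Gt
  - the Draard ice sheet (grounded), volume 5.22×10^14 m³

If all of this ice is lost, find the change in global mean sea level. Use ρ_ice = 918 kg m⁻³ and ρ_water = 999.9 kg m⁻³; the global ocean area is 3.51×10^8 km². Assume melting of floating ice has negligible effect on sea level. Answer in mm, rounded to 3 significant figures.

≈ 1370 mm

Ardos: ice volume = 63.8 km² × 64 m = 4.083 km³; 4.083 × (918/999.9) = 3.749 km³ of water.
The Thurund sea-ice cover is floating and already displaces its own weight of water, so its melt adds essentially nothing to sea level.
Draard: 5.22×10^14 m³ × (918/999.9) = 4.792×10^14 m³ of water.
Total added water ≈ 4.792×10^14 m³ over 3.51×10^14 m² → Δh = 1.37 m = 1370 mm.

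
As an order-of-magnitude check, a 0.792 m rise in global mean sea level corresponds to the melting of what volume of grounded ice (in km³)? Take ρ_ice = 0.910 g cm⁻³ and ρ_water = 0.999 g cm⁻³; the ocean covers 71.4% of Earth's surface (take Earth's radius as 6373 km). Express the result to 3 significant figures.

≈ 3.17×10^5 km³

Required water volume = Δh × A = 0.792 m × 3.64×10^14 m² = 2.886×10^14 m³ = 2.886×10^5 km³.
Ice volume = water volume × ρ_w/ρ_ice = 2.886×10^5 × 999/910 = 3.17×10^5 km³.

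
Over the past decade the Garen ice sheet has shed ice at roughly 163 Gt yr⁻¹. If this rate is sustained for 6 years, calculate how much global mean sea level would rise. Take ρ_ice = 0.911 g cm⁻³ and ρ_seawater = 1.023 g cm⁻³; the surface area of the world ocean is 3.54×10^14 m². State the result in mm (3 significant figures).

≈ 2.70 mm

Total mass lost = 163 Gt/yr × 6 yr = 978.0 Gt = 9.780×10^14 kg.
ρ_w = 1.023 g cm⁻³ = 1023 kg m⁻³, so water volume = 9.780×10^14 / 1023 = 9.560×10^11 m³.
Δh = 9.560×10^11 / 3.54×10^14 = 2.70×10^-3 m = 2.70 mm.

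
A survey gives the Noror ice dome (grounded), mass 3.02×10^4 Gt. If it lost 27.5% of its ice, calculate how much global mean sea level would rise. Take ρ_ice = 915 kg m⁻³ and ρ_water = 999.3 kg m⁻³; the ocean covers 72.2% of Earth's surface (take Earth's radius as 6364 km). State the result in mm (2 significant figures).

Noror: 0.275 × 3.02×10^4 Gt = 8.305×10^15 kg; dividing by ρ_w = 999.3 kg m⁻³ gives 8.311×10^12 m³ of water.
Spread over 3.67×10^14 m² of ocean, Δh = 8.311×10^12 / 3.67×10^14 = 0.0226 m = 23 mm.

≈ 23 mm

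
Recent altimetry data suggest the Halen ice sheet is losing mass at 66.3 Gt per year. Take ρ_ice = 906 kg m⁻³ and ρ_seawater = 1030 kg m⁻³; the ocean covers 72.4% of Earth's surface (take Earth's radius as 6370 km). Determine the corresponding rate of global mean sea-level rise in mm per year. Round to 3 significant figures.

ρ_w = 1030 kg m⁻³. Annual water volume added = 66.3 Gt / ρ_w = 6.630×10^13 kg / 1030 kg m⁻³ = 6.437×10^10 m³.
Δh per year = 6.437×10^10 / 3.69×10^14 = 1.74×10^-4 m = 0.174 mm.

≈ 0.174 mm/yr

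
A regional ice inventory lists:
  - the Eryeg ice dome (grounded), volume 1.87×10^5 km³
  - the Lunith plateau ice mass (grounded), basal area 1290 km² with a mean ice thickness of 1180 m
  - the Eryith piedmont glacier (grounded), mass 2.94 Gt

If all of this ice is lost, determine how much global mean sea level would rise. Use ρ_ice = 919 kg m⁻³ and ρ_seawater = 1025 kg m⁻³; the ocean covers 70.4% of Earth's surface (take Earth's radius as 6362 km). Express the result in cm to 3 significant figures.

Eryeg: 1.87×10^5 km³ × (919/1025) = 1.677×10^5 km³ of water.
Lunith: ice volume = 1290 km² × 1180 m = 1522 km³; 1522 × (919/1025) = 1365 km³ of water.
Eryith: 2.94 Gt = 2.940×10^12 kg; dividing by ρ_w = 1025 kg m⁻³ gives 2.868×10^9 m³ of water.
Total added water ≈ 1.690×10^14 m³ over 3.58×10^14 m² → Δh = 0.472 m = 47.2 cm.

≈ 47.2 cm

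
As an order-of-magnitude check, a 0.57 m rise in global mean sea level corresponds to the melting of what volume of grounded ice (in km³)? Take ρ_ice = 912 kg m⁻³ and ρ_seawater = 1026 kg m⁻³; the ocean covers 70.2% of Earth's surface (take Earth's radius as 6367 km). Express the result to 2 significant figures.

≈ 2.3×10^5 km³

Required water volume = Δh × A = 0.57 m × 3.58×10^14 m² = 2.038×10^14 m³ = 2.038×10^5 km³.
Ice volume = water volume × ρ_w/ρ_ice = 2.038×10^5 × 1026/912 = 2.3×10^5 km³.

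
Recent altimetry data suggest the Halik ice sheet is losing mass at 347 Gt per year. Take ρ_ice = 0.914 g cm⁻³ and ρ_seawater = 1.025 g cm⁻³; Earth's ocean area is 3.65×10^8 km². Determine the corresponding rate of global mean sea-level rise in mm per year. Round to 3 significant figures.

≈ 0.927 mm/yr

ρ_w = 1.025 g cm⁻³ = 1025 kg m⁻³. Annual water volume added = 347 Gt / ρ_w = 3.470×10^14 kg / 1025 kg m⁻³ = 3.385×10^11 m³.
Δh per year = 3.385×10^11 / 3.65×10^14 = 9.27×10^-4 m = 0.927 mm.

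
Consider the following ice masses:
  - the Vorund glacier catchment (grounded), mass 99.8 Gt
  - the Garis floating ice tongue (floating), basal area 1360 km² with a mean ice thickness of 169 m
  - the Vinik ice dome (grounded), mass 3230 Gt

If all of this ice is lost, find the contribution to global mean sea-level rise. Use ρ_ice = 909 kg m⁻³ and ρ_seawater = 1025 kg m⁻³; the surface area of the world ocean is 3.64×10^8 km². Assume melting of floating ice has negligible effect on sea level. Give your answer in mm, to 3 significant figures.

≈ 8.92 mm

Vorund: 99.8 Gt = 9.980×10^13 kg; dividing by ρ_w = 1025 kg m⁻³ gives 9.737×10^10 m³ of water.
The Garis floating ice tongue is floating and already displaces its own weight of water, so its melt adds essentially nothing to sea level.
Vinik: 3230 Gt = 3.230×10^15 kg; dividing by ρ_w = 1025 kg m⁻³ gives 3.151×10^12 m³ of water.
Total added water ≈ 3.249×10^12 m³ over 3.64×10^14 m² → Δh = 8.92×10^-3 m = 8.92 mm.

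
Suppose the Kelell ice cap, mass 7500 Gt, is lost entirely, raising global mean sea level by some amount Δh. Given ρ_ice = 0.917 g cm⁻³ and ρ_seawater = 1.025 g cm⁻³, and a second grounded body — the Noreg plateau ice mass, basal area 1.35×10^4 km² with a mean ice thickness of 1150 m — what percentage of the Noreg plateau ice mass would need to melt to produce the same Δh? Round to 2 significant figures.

≈ 53 %

Equal sea-level rise means equal mass of meltwater, i.e. equal mass of ice lost.
Ice mass of Kelell: 7.500×10^15 kg; ice mass of Noreg: 1.424×10^16 kg.
Fraction required = 7.500×10^15 / 1.424×10^16 = 0.527 → 53 %.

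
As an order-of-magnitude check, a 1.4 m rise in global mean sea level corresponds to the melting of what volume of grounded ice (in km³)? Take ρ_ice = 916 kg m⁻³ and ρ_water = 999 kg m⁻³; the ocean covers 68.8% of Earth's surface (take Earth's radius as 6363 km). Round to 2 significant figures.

Required water volume = Δh × A = 1.4 m × 3.50×10^14 m² = 4.901×10^14 m³ = 4.901×10^5 km³.
Ice volume = water volume × ρ_w/ρ_ice = 4.901×10^5 × 999/916 = 5.3×10^5 km³.

≈ 5.3×10^5 km³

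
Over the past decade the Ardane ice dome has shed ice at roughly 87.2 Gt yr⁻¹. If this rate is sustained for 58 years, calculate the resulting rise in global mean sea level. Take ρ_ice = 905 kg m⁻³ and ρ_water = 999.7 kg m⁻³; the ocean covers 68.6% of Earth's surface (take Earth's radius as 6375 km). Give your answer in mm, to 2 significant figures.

Total mass lost = 87.2 Gt/yr × 58 yr = 5058 Gt = 5.058×10^15 kg.
ρ_w = 999.7 kg m⁻³, so water volume = 5.058×10^15 / 999.7 = 5.059×10^12 m³.
Δh = 5.059×10^12 / 3.50×10^14 = 0.0144 m = 14 mm.

≈ 14 mm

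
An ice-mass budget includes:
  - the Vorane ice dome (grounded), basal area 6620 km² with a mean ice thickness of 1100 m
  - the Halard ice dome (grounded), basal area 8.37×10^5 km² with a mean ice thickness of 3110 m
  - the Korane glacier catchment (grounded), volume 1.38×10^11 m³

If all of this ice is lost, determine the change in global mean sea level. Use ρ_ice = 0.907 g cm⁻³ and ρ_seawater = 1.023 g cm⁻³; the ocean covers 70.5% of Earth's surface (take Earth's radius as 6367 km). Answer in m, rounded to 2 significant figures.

Vorane: ice volume = 6620 km² × 1100 m = 7282 km³; 7282 × (907/1023) = 6456 km³ of water.
Halard: ice volume = 8.37×10^5 km² × 3110 m = 2.603×10^6 km³; 2.603×10^6 × (907/1023) = 2.308×10^6 km³ of water.
Korane: 1.38×10^11 m³ × (907/1023) = 1.224×10^11 m³ of water.
Total added water ≈ 2.314×10^15 m³ over 3.59×10^14 m² → Δh = 6.44 m.

≈ 6.4 m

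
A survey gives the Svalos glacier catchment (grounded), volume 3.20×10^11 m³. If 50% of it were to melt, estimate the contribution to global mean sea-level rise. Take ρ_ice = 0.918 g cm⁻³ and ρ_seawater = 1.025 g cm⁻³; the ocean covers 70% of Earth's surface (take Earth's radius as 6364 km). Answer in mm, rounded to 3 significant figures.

≈ 0.402 mm

Svalos: 0.5 × 3.20×10^11 m³ × (918/1025) = 1.433×10^11 m³ of water.
Spread over 3.56×10^14 m² of ocean, Δh = 1.433×10^11 / 3.56×10^14 = 4.02×10^-4 m = 0.402 mm.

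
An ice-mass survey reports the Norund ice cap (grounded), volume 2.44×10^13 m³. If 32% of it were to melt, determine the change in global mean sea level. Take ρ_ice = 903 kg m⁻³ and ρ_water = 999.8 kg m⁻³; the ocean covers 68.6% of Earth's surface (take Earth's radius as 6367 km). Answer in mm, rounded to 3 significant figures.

Norund: 0.32 × 2.44×10^13 m³ × (903/999.8) = 7.052×10^12 m³ of water.
Spread over 3.49×10^14 m² of ocean, Δh = 7.052×10^12 / 3.49×10^14 = 0.0202 m = 20.2 mm.

≈ 20.2 mm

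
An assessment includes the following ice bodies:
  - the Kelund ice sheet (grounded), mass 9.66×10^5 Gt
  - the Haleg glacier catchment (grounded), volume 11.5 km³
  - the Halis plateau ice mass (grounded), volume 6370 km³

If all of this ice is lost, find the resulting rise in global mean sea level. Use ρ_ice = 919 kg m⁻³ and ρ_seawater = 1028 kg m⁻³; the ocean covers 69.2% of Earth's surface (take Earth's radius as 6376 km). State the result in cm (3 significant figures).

Kelund: 9.66×10^5 Gt = 9.660×10^17 kg; dividing by ρ_w = 1028 kg m⁻³ gives 9.397×10^14 m³ of water.
Haleg: 11.5 km³ × (919/1028) = 10.28 km³ of water.
Halis: 6370 km³ × (919/1028) = 5695 km³ of water.
Total added water ≈ 9.454×10^14 m³ over 3.54×10^14 m² → Δh = 2.67 m = 267 cm.

≈ 267 cm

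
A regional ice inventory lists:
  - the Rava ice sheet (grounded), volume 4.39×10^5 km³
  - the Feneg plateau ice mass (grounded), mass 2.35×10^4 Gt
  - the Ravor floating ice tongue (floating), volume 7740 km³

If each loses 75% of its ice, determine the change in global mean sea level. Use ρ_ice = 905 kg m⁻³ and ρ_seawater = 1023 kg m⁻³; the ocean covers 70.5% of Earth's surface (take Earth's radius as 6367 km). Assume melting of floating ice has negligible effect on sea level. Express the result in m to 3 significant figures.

≈ 0.859 m

Rava: 0.75 × 4.39×10^5 km³ × (905/1023) = 2.913×10^5 km³ of water.
Feneg: 0.75 × 2.35×10^4 Gt = 1.762×10^16 kg; dividing by ρ_w = 1023 kg m⁻³ gives 1.723×10^13 m³ of water.
The Ravor floating ice tongue is floating and already displaces its own weight of water, so its melt adds essentially nothing to sea level.
Total added water ≈ 3.085×10^14 m³ over 3.59×10^14 m² → Δh = 0.859 m.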